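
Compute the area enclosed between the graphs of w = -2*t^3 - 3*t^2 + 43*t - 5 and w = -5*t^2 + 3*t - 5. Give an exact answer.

Set the curves equal: -2*t^3 - 3*t^2 + 43*t - 5 = -5*t^2 + 3*t - 5, so -2*t^3 + 2*t^2 + 40*t = 0, which factors as -2*t*(t - 5)*(t + 4) = 0. The curves meet at t = -4, 0, 5.
On [-4, 0], w = -5*t^2 + 3*t - 5 is on top; that piece has area ∫[-4,0] (-(-2*t^3 + 2*t^2 + 40*t)) dt = 448/3.
On [0, 5], w = -2*t^3 - 3*t^2 + 43*t - 5 is on top; that piece has area ∫[0,5] (-2*t^3 + 2*t^2 + 40*t) dt = 1625/6.
Total enclosed area = 448/3 + 1625/6 = 2521/6.

2521/6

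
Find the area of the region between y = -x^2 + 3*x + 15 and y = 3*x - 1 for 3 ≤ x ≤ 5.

The difference (-x^2 + 3*x + 15) - (3*x - 1) = -x^2 + 16 changes sign at x = 4 inside [3, 5], so split the integral there.
∫[3,4] (-x^2 + 16) dx = 11/3.
∫[4,5] (-x^2 + 16) dx = -13/3; the area of that piece is 13/3.
Total area = 11/3 + 13/3 = 8.

8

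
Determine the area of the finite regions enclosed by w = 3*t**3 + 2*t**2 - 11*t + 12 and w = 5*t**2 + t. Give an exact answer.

Set the curves equal: 3*t**3 + 2*t**2 - 11*t + 12 = 5*t**2 + t, so 3*t**3 - 3*t**2 - 12*t + 12 = 0, which factors as 3*(t - 2)*(t - 1)*(t + 2) = 0. The curves meet at t = -2, 1, 2.
On [-2, 1], w = 3*t**3 + 2*t**2 - 11*t + 12 is on top; that piece has area ∫[-2,1] (3*t**3 - 3*t**2 - 12*t + 12) dt = 135/4.
On [1, 2], w = 5*t**2 + t is on top; that piece has area ∫[1,2] (-(3*t**3 - 3*t**2 - 12*t + 12)) dt = 7/4.
Total enclosed area = 135/4 + 7/4 = 71/2.

71/2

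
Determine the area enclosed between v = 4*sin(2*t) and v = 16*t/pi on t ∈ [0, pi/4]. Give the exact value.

On [0, pi/4], (4*sin(2*t)) - (16*t/pi) = -16*t/pi + 4*sin(2*t) is ≥ 0 throughout, so the area is a single integral of |-16*t/pi + 4*sin(2*t)|.
∫[0,pi/4] (-16*t/pi + 4*sin(2*t)) dt = 2 - pi/2.

2 - pi/2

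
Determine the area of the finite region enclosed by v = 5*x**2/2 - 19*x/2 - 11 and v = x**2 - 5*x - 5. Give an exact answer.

Set the curves equal: 5*x**2/2 - 19*x/2 - 11 = x**2 - 5*x - 5, so 3*x**2/2 - 9*x/2 - 6 = 0, which factors as 3*(x - 4)*(x + 1)/2 = 0. The curves meet at x = -1, 4.
On [-1, 4], v = x**2 - 5*x - 5 is on top; that piece has area ∫[-1,4] (-(3*x**2/2 - 9*x/2 - 6)) dx = 125/4.

125/4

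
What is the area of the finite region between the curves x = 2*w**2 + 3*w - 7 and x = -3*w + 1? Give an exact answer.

125/3

Both boundary curves give x as a function of w, so integrate with respect to w. Setting them equal: 2*w**2 + 6*w - 8 = 0, i.e. 2*(w - 1)*(w + 4) = 0, so they meet at w = -4, 1.
For w in [-4, 1], x = 2*w**2 + 3*w - 7 is on the left; area = ∫[-4,1] (-(2*w**2 + 6*w - 8)) dw = 125/3.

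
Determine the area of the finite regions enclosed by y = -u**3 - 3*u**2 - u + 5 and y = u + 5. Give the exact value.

Set the curves equal: -u**3 - 3*u**2 - u + 5 = u + 5, so -u**3 - 3*u**2 - 2*u = 0, which factors as -u*(u + 1)*(u + 2) = 0. The curves meet at u = -2, -1, 0.
On [-2, -1], y = u + 5 is on top; that piece has area ∫[-2,-1] (-(-u**3 - 3*u**2 - 2*u)) du = 1/4.
On [-1, 0], y = -u**3 - 3*u**2 - u + 5 is on top; that piece has area ∫[-1,0] (-u**3 - 3*u**2 - 2*u) du = 1/4.
Total enclosed area = 1/4 + 1/4 = 1/2.

1/2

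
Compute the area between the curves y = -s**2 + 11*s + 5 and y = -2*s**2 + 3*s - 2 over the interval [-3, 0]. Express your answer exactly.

The difference (-s**2 + 11*s + 5) - (-2*s**2 + 3*s - 2) = s**2 + 8*s + 7 changes sign at s = -1 inside [-3, 0], so split the integral there.
∫[-3,-1] (s**2 + 8*s + 7) ds = -28/3; the area of that piece is 28/3.
∫[-1,0] (s**2 + 8*s + 7) ds = 10/3.
Total area = 28/3 + 10/3 = 38/3.

38/3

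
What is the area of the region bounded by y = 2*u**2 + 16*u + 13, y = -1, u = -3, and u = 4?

252

The difference (2*u**2 + 16*u + 13) - (-1) = 2*u**2 + 16*u + 14 changes sign at u = -1 inside [-3, 4], so split the integral there.
∫[-3,-1] (2*u**2 + 16*u + 14) du = -56/3; the area of that piece is 56/3.
∫[-1,4] (2*u**2 + 16*u + 14) du = 700/3.
Total area = 56/3 + 700/3 = 252.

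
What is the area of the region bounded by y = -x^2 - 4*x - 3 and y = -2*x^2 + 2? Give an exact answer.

Set the curves equal: -x^2 - 4*x - 3 = -2*x^2 + 2, so x^2 - 4*x - 5 = 0, which factors as (x - 5)*(x + 1) = 0. The curves meet at x = -1, 5.
On [-1, 5], y = -2*x^2 + 2 is on top; that piece has area ∫[-1,5] (-(x^2 - 4*x - 5)) dx = 36.

36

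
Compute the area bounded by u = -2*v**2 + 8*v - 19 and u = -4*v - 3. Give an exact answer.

8/3

Both boundary curves give u as a function of v, so integrate with respect to v. Setting them equal: -2*v**2 + 12*v - 16 = 0, i.e. -2*(v - 4)*(v - 2) = 0, so they meet at v = 2, 4.
For v in [2, 4], u = -2*v**2 + 8*v - 19 is on the right; area = ∫[2,4] (-2*v**2 + 12*v - 16) dv = 8/3.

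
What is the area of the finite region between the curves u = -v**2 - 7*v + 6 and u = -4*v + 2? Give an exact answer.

125/6

Both boundary curves give u as a function of v, so integrate with respect to v. Setting them equal: -v**2 - 3*v + 4 = 0, i.e. -(v - 1)*(v + 4) = 0, so they meet at v = -4, 1.
For v in [-4, 1], u = -v**2 - 7*v + 6 is on the right; area = ∫[-4,1] (-v**2 - 3*v + 4) dv = 125/6.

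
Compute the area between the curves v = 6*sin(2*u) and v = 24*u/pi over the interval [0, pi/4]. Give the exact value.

3 - 3*pi/4

On [0, pi/4], (6*sin(2*u)) - (24*u/pi) = -24*u/pi + 6*sin(2*u) is ≥ 0 throughout, so the area is a single integral of |-24*u/pi + 6*sin(2*u)|.
∫[0,pi/4] (-24*u/pi + 6*sin(2*u)) du = 3 - 3*pi/4.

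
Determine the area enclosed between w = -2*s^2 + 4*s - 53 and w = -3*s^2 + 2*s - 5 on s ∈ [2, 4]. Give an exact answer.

On [2, 4], (-2*s^2 + 4*s - 53) - (-3*s^2 + 2*s - 5) = s^2 + 2*s - 48 is ≤ 0 throughout, so the area is a single integral of |s^2 + 2*s - 48|.
∫[2,4] (s^2 + 2*s - 48) ds = -196/3; the area of that piece is 196/3.

196/3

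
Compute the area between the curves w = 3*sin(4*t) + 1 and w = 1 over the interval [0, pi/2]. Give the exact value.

3

The difference (3*sin(4*t) + 1) - (1) = 3*sin(4*t) changes sign at t = pi/4 inside [0, pi/2], so split the integral there.
∫[0,pi/4] (3*sin(4*t)) dt = 3/2.
∫[pi/4,pi/2] (3*sin(4*t)) dt = -3/2; the area of that piece is 3/2.
Total area = 3/2 + 3/2 = 3.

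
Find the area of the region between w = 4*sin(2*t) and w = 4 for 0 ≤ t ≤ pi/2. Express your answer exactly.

-4 + 2*pi

On [0, pi/2], (4*sin(2*t)) - (4) = 4*sin(2*t) - 4 is ≤ 0 throughout, so the area is a single integral of |4*sin(2*t) - 4|.
∫[0,pi/2] (4*sin(2*t) - 4) dt = 4 - 2*pi; the area of that piece is -4 + 2*pi.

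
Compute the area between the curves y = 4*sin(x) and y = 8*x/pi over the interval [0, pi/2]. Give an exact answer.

4 - pi

On [0, pi/2], (4*sin(x)) - (8*x/pi) = -8*x/pi + 4*sin(x) is ≥ 0 throughout, so the area is a single integral of |-8*x/pi + 4*sin(x)|.
∫[0,pi/2] (-8*x/pi + 4*sin(x)) dx = 4 - pi.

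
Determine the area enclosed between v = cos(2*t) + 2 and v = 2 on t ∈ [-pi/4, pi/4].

On [-pi/4, pi/4], (cos(2*t) + 2) - (2) = cos(2*t) is ≥ 0 throughout, so the area is a single integral of |cos(2*t)|.
∫[-pi/4,pi/4] (cos(2*t)) dt = 1.

1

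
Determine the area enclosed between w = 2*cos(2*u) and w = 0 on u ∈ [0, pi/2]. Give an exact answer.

2

The difference (2*cos(2*u)) - (0) = 2*cos(2*u) changes sign at u = pi/4 inside [0, pi/2], so split the integral there.
∫[0,pi/4] (2*cos(2*u)) du = 1.
∫[pi/4,pi/2] (2*cos(2*u)) du = -1; the area of that piece is 1.
Total area = 1 + 1 = 2.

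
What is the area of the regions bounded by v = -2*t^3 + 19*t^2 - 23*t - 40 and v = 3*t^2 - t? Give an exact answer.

Set the curves equal: -2*t^3 + 19*t^2 - 23*t - 40 = 3*t^2 - t, so -2*t^3 + 16*t^2 - 22*t - 40 = 0, which factors as -2*(t - 5)*(t - 4)*(t + 1) = 0. The curves meet at t = -1, 4, 5.
On [-1, 4], v = 3*t^2 - t is on top; that piece has area ∫[-1,4] (-(-2*t^3 + 16*t^2 - 22*t - 40)) dt = 875/6.
On [4, 5], v = -2*t^3 + 19*t^2 - 23*t - 40 is on top; that piece has area ∫[4,5] (-2*t^3 + 16*t^2 - 22*t - 40) dt = 11/6.
Total enclosed area = 875/6 + 11/6 = 443/3.

443/3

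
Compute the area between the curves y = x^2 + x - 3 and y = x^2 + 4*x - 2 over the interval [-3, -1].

On [-3, -1], (x^2 + x - 3) - (x^2 + 4*x - 2) = -3*x - 1 is ≥ 0 throughout, so the area is a single integral of |-3*x - 1|.
∫[-3,-1] (-3*x - 1) dx = 10.

10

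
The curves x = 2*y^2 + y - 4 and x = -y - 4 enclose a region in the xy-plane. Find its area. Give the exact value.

Both boundary curves give x as a function of y, so integrate with respect to y. Setting them equal: 2*y^2 + 2*y = 0, i.e. 2*y*(y + 1) = 0, so they meet at y = -1, 0.
For y in [-1, 0], x = 2*y^2 + y - 4 is on the left; area = ∫[-1,0] (-(2*y^2 + 2*y)) dy = 1/3.

1/3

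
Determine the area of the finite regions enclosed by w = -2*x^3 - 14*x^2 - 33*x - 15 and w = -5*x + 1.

37/6

Set the curves equal: -2*x^3 - 14*x^2 - 33*x - 15 = -5*x + 1, so -2*x^3 - 14*x^2 - 28*x - 16 = 0, which factors as -2*(x + 1)*(x + 2)*(x + 4) = 0. The curves meet at x = -4, -2, -1.
On [-4, -2], w = -5*x + 1 is on top; that piece has area ∫[-4,-2] (-(-2*x^3 - 14*x^2 - 28*x - 16)) dx = 16/3.
On [-2, -1], w = -2*x^3 - 14*x^2 - 33*x - 15 is on top; that piece has area ∫[-2,-1] (-2*x^3 - 14*x^2 - 28*x - 16) dx = 5/6.
Total enclosed area = 16/3 + 5/6 = 37/6.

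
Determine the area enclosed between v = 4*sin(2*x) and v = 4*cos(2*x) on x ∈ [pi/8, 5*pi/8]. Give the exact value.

On [pi/8, 5*pi/8], (4*sin(2*x)) - (4*cos(2*x)) = 4*sin(2*x) - 4*cos(2*x) is ≥ 0 throughout, so the area is a single integral of |4*sin(2*x) - 4*cos(2*x)|.
∫[pi/8,5*pi/8] (4*sin(2*x) - 4*cos(2*x)) dx = 4*sqrt(2).

4*sqrt(2)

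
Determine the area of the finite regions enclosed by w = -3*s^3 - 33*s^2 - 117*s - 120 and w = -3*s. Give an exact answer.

Set the curves equal: -3*s^3 - 33*s^2 - 117*s - 120 = -3*s, so -3*s^3 - 33*s^2 - 114*s - 120 = 0, which factors as -3*(s + 2)*(s + 4)*(s + 5) = 0. The curves meet at s = -5, -4, -2.
On [-5, -4], w = -3*s is on top; that piece has area ∫[-5,-4] (-(-3*s^3 - 33*s^2 - 114*s - 120)) ds = 5/4.
On [-4, -2], w = -3*s^3 - 33*s^2 - 117*s - 120 is on top; that piece has area ∫[-4,-2] (-3*s^3 - 33*s^2 - 114*s - 120) ds = 8.
Total enclosed area = 5/4 + 8 = 37/4.

37/4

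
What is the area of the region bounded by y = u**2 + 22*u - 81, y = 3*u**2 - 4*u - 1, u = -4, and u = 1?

1915/3

On [-4, 1], (u**2 + 22*u - 81) - (3*u**2 - 4*u - 1) = -2*u**2 + 26*u - 80 is ≤ 0 throughout, so the area is a single integral of |-2*u**2 + 26*u - 80|.
∫[-4,1] (-2*u**2 + 26*u - 80) du = -1915/3; the area of that piece is 1915/3.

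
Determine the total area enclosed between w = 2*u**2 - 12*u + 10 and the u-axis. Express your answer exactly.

64/3

The curve meets the u-axis where 2*u**2 - 12*u + 10 = 0, i.e. 2*(u - 5)*(u - 1) = 0, at u = 1, 5.
On [1, 5] the curve lies below the axis; ∫[1,5] (2*u**2 - 12*u + 10) du = -64/3, giving area 64/3.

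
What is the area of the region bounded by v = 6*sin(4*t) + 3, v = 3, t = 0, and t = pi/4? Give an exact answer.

3

On [0, pi/4], (6*sin(4*t) + 3) - (3) = 6*sin(4*t) is ≥ 0 throughout, so the area is a single integral of |6*sin(4*t)|.
∫[0,pi/4] (6*sin(4*t)) dt = 3.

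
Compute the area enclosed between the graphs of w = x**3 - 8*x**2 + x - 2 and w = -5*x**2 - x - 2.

Set the curves equal: x**3 - 8*x**2 + x - 2 = -5*x**2 - x - 2, so x**3 - 3*x**2 + 2*x = 0, which factors as x*(x - 2)*(x - 1) = 0. The curves meet at x = 0, 1, 2.
On [0, 1], w = x**3 - 8*x**2 + x - 2 is on top; that piece has area ∫[0,1] (x**3 - 3*x**2 + 2*x) dx = 1/4.
On [1, 2], w = -5*x**2 - x - 2 is on top; that piece has area ∫[1,2] (-(x**3 - 3*x**2 + 2*x)) dx = 1/4.
Total enclosed area = 1/4 + 1/4 = 1/2.

1/2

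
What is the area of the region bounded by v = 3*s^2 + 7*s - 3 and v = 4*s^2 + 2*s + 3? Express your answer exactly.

1/6

Set the curves equal: 3*s^2 + 7*s - 3 = 4*s^2 + 2*s + 3, so -s^2 + 5*s - 6 = 0, which factors as -(s - 3)*(s - 2) = 0. The curves meet at s = 2, 3.
On [2, 3], v = 3*s^2 + 7*s - 3 is on top; that piece has area ∫[2,3] (-s^2 + 5*s - 6) ds = 1/6.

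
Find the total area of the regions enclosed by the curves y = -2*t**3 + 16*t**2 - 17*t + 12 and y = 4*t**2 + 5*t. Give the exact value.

1

Set the curves equal: -2*t**3 + 16*t**2 - 17*t + 12 = 4*t**2 + 5*t, so -2*t**3 + 12*t**2 - 22*t + 12 = 0, which factors as -2*(t - 3)*(t - 2)*(t - 1) = 0. The curves meet at t = 1, 2, 3.
On [1, 2], y = 4*t**2 + 5*t is on top; that piece has area ∫[1,2] (-(-2*t**3 + 12*t**2 - 22*t + 12)) dt = 1/2.
On [2, 3], y = -2*t**3 + 16*t**2 - 17*t + 12 is on top; that piece has area ∫[2,3] (-2*t**3 + 12*t**2 - 22*t + 12) dt = 1/2.
Total enclosed area = 1/2 + 1/2 = 1.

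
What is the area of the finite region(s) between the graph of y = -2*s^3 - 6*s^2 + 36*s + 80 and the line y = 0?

999/2

The curve meets the s-axis where -2*s^3 - 6*s^2 + 36*s + 80 = 0, i.e. -2*(s - 4)*(s + 2)*(s + 5) = 0, at s = -5, -2, 4.
On [-5, -2] the curve lies below the axis; ∫[-5,-2] (-2*s^3 - 6*s^2 + 36*s + 80) ds = -135/2, giving area 135/2.
On [-2, 4] the curve lies above the axis; ∫[-2,4] (-2*s^3 - 6*s^2 + 36*s + 80) ds = 432, giving area 432.
Total area = 135/2 + 432 = 999/2.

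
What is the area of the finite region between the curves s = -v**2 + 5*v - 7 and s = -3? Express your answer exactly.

Both boundary curves give s as a function of v, so integrate with respect to v. Setting them equal: -v**2 + 5*v - 4 = 0, i.e. -(v - 4)*(v - 1) = 0, so they meet at v = 1, 4.
For v in [1, 4], s = -v**2 + 5*v - 7 is on the right; area = ∫[1,4] (-v**2 + 5*v - 4) dv = 9/2.

9/2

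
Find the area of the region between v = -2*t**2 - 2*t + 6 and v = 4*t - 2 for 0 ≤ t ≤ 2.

The difference (-2*t**2 - 2*t + 6) - (4*t - 2) = -2*t**2 - 6*t + 8 changes sign at t = 1 inside [0, 2], so split the integral there.
∫[0,1] (-2*t**2 - 6*t + 8) dt = 13/3.
∫[1,2] (-2*t**2 - 6*t + 8) dt = -17/3; the area of that piece is 17/3.
Total area = 13/3 + 17/3 = 10.

10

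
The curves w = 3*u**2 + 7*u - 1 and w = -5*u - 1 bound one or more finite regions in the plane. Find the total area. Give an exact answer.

32

Set the curves equal: 3*u**2 + 7*u - 1 = -5*u - 1, so 3*u**2 + 12*u = 0, which factors as 3*u*(u + 4) = 0. The curves meet at u = -4, 0.
On [-4, 0], w = -5*u - 1 is on top; that piece has area ∫[-4,0] (-(3*u**2 + 12*u)) du = 32.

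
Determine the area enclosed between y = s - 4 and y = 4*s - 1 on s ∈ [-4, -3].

15/2

On [-4, -3], (s - 4) - (4*s - 1) = -3*s - 3 is ≥ 0 throughout, so the area is a single integral of |-3*s - 3|.
∫[-4,-3] (-3*s - 3) ds = 15/2.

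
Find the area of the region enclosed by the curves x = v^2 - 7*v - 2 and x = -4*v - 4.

1/6

Both boundary curves give x as a function of v, so integrate with respect to v. Setting them equal: v^2 - 3*v + 2 = 0, i.e. (v - 2)*(v - 1) = 0, so they meet at v = 1, 2.
For v in [1, 2], x = v^2 - 7*v - 2 is on the left; area = ∫[1,2] (-(v^2 - 3*v + 2)) dv = 1/6.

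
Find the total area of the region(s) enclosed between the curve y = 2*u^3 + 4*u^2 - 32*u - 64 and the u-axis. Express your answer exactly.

1136/3

The curve meets the u-axis where 2*u^3 + 4*u^2 - 32*u - 64 = 0, i.e. 2*(u - 4)*(u + 2)*(u + 4) = 0, at u = -4, -2, 4.
On [-4, -2] the curve lies above the axis; ∫[-4,-2] (2*u^3 + 4*u^2 - 32*u - 64) du = 56/3, giving area 56/3.
On [-2, 4] the curve lies below the axis; ∫[-2,4] (2*u^3 + 4*u^2 - 32*u - 64) du = -360, giving area 360.
Total area = 56/3 + 360 = 1136/3.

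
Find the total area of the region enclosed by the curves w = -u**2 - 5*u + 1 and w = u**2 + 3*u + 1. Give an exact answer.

64/3

Set the curves equal: -u**2 - 5*u + 1 = u**2 + 3*u + 1, so -2*u**2 - 8*u = 0, which factors as -2*u*(u + 4) = 0. The curves meet at u = -4, 0.
On [-4, 0], w = -u**2 - 5*u + 1 is on top; that piece has area ∫[-4,0] (-2*u**2 - 8*u) du = 64/3.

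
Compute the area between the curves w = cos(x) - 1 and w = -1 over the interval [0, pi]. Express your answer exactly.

The difference (cos(x) - 1) - (-1) = cos(x) changes sign at x = pi/2 inside [0, pi], so split the integral there.
∫[0,pi/2] (cos(x)) dx = 1.
∫[pi/2,pi] (cos(x)) dx = -1; the area of that piece is 1.
Total area = 1 + 1 = 2.

2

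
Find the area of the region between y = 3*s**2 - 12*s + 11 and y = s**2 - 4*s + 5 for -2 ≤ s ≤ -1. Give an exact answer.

On [-2, -1], (3*s**2 - 12*s + 11) - (s**2 - 4*s + 5) = 2*s**2 - 8*s + 6 is ≥ 0 throughout, so the area is a single integral of |2*s**2 - 8*s + 6|.
∫[-2,-1] (2*s**2 - 8*s + 6) ds = 68/3.

68/3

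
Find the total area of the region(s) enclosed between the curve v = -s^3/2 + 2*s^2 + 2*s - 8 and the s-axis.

The curve meets the s-axis where -s^3/2 + 2*s^2 + 2*s - 8 = 0, i.e. -(s - 4)*(s - 2)*(s + 2)/2 = 0, at s = -2, 2, 4.
On [-2, 2] the curve lies below the axis; ∫[-2,2] (-s^3/2 + 2*s^2 + 2*s - 8) ds = -64/3, giving area 64/3.
On [2, 4] the curve lies above the axis; ∫[2,4] (-s^3/2 + 2*s^2 + 2*s - 8) ds = 10/3, giving area 10/3.
Total area = 64/3 + 10/3 = 74/3.

74/3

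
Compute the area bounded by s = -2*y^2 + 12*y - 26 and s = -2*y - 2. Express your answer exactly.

1/3

Both boundary curves give s as a function of y, so integrate with respect to y. Setting them equal: -2*y^2 + 14*y - 24 = 0, i.e. -2*(y - 4)*(y - 3) = 0, so they meet at y = 3, 4.
For y in [3, 4], s = -2*y^2 + 12*y - 26 is on the right; area = ∫[3,4] (-2*y^2 + 14*y - 24) dy = 1/3.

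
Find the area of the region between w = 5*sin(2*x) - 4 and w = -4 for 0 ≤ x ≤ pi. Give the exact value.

The difference (5*sin(2*x) - 4) - (-4) = 5*sin(2*x) changes sign at x = pi/2 inside [0, pi], so split the integral there.
∫[0,pi/2] (5*sin(2*x)) dx = 5.
∫[pi/2,pi] (5*sin(2*x)) dx = -5; the area of that piece is 5.
Total area = 5 + 5 = 10.

10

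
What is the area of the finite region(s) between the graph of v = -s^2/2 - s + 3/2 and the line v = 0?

16/3

The curve meets the s-axis where -s^2/2 - s + 3/2 = 0, i.e. -(s - 1)*(s + 3)/2 = 0, at s = -3, 1.
On [-3, 1] the curve lies above the axis; ∫[-3,1] (-s^2/2 - s + 3/2) ds = 16/3, giving area 16/3.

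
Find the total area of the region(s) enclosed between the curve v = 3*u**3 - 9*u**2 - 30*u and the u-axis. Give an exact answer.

The curve meets the u-axis where 3*u**3 - 9*u**2 - 30*u = 0, i.e. 3*u*(u - 5)*(u + 2) = 0, at u = -2, 0, 5.
On [-2, 0] the curve lies above the axis; ∫[-2,0] (3*u**3 - 9*u**2 - 30*u) du = 24, giving area 24.
On [0, 5] the curve lies below the axis; ∫[0,5] (3*u**3 - 9*u**2 - 30*u) du = -1125/4, giving area 1125/4.
Total area = 24 + 1125/4 = 1221/4.

1221/4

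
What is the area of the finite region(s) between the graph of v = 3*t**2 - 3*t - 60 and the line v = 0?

729/2

The curve meets the t-axis where 3*t**2 - 3*t - 60 = 0, i.e. 3*(t - 5)*(t + 4) = 0, at t = -4, 5.
On [-4, 5] the curve lies below the axis; ∫[-4,5] (3*t**2 - 3*t - 60) dt = -729/2, giving area 729/2.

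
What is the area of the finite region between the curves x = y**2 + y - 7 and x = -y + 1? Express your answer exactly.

Both boundary curves give x as a function of y, so integrate with respect to y. Setting them equal: y**2 + 2*y - 8 = 0, i.e. (y - 2)*(y + 4) = 0, so they meet at y = -4, 2.
For y in [-4, 2], x = y**2 + y - 7 is on the left; area = ∫[-4,2] (-(y**2 + 2*y - 8)) dy = 36.

36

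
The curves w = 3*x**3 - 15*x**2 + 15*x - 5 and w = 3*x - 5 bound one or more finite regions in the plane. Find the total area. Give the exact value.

Set the curves equal: 3*x**3 - 15*x**2 + 15*x - 5 = 3*x - 5, so 3*x**3 - 15*x**2 + 12*x = 0, which factors as 3*x*(x - 4)*(x - 1) = 0. The curves meet at x = 0, 1, 4.
On [0, 1], w = 3*x**3 - 15*x**2 + 15*x - 5 is on top; that piece has area ∫[0,1] (3*x**3 - 15*x**2 + 12*x) dx = 7/4.
On [1, 4], w = 3*x - 5 is on top; that piece has area ∫[1,4] (-(3*x**3 - 15*x**2 + 12*x)) dx = 135/4.
Total enclosed area = 7/4 + 135/4 = 71/2.

71/2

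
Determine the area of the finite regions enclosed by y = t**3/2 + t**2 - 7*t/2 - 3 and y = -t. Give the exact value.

Set the curves equal: t**3/2 + t**2 - 7*t/2 - 3 = -t, so t**3/2 + t**2 - 5*t/2 - 3 = 0, which factors as (t - 2)*(t + 1)*(t + 3)/2 = 0. The curves meet at t = -3, -1, 2.
On [-3, -1], y = t**3/2 + t**2 - 7*t/2 - 3 is on top; that piece has area ∫[-3,-1] (t**3/2 + t**2 - 5*t/2 - 3) dt = 8/3.
On [-1, 2], y = -t is on top; that piece has area ∫[-1,2] (-(t**3/2 + t**2 - 5*t/2 - 3)) dt = 63/8.
Total enclosed area = 8/3 + 63/8 = 253/24.

253/24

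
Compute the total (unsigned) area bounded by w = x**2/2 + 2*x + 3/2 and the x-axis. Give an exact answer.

The curve meets the x-axis where x**2/2 + 2*x + 3/2 = 0, i.e. (x + 1)*(x + 3)/2 = 0, at x = -3, -1.
On [-3, -1] the curve lies below the axis; ∫[-3,-1] (x**2/2 + 2*x + 3/2) dx = -2/3, giving area 2/3.

2/3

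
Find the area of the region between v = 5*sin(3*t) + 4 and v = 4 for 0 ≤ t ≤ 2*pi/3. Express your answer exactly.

The difference (5*sin(3*t) + 4) - (4) = 5*sin(3*t) changes sign at t = pi/3 inside [0, 2*pi/3], so split the integral there.
∫[0,pi/3] (5*sin(3*t)) dt = 10/3.
∫[pi/3,2*pi/3] (5*sin(3*t)) dt = -10/3; the area of that piece is 10/3.
Total area = 10/3 + 10/3 = 20/3.

20/3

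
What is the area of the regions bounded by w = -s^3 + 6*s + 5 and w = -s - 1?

Set the curves equal: -s^3 + 6*s + 5 = -s - 1, so -s^3 + 7*s + 6 = 0, which factors as -(s - 3)*(s + 1)*(s + 2) = 0. The curves meet at s = -2, -1, 3.
On [-2, -1], w = -s - 1 is on top; that piece has area ∫[-2,-1] (-(-s^3 + 7*s + 6)) ds = 3/4.
On [-1, 3], w = -s^3 + 6*s + 5 is on top; that piece has area ∫[-1,3] (-s^3 + 7*s + 6) ds = 32.
Total enclosed area = 3/4 + 32 = 131/4.

131/4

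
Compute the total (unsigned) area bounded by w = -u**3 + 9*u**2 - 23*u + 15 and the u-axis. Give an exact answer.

The curve meets the u-axis where -u**3 + 9*u**2 - 23*u + 15 = 0, i.e. -(u - 5)*(u - 3)*(u - 1) = 0, at u = 1, 3, 5.
On [1, 3] the curve lies below the axis; ∫[1,3] (-u**3 + 9*u**2 - 23*u + 15) du = -4, giving area 4.
On [3, 5] the curve lies above the axis; ∫[3,5] (-u**3 + 9*u**2 - 23*u + 15) du = 4, giving area 4.
Total area = 4 + 4 = 8.

8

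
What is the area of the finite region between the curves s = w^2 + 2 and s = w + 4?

9/2

Both boundary curves give s as a function of w, so integrate with respect to w. Setting them equal: w^2 - w - 2 = 0, i.e. (w - 2)*(w + 1) = 0, so they meet at w = -1, 2.
For w in [-1, 2], s = w^2 + 2 is on the left; area = ∫[-1,2] (-(w^2 - w - 2)) dw = 9/2.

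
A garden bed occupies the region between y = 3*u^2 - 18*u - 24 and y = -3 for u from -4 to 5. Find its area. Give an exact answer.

351

The difference (3*u^2 - 18*u - 24) - (-3) = 3*u^2 - 18*u - 21 changes sign at u = -1 inside [-4, 5], so split the integral there.
∫[-4,-1] (3*u^2 - 18*u - 21) du = 135.
∫[-1,5] (3*u^2 - 18*u - 21) du = -216; the area of that piece is 216.
Total area = 135 + 216 = 351.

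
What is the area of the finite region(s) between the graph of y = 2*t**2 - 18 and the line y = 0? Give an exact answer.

The curve meets the t-axis where 2*t**2 - 18 = 0, i.e. 2*(t - 3)*(t + 3) = 0, at t = -3, 3.
On [-3, 3] the curve lies below the axis; ∫[-3,3] (2*t**2 - 18) dt = -72, giving area 72.

72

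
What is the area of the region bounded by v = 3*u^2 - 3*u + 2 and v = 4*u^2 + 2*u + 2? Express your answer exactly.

125/6

Set the curves equal: 3*u^2 - 3*u + 2 = 4*u^2 + 2*u + 2, so -u^2 - 5*u = 0, which factors as -u*(u + 5) = 0. The curves meet at u = -5, 0.
On [-5, 0], v = 3*u^2 - 3*u + 2 is on top; that piece has area ∫[-5,0] (-u^2 - 5*u) du = 125/6.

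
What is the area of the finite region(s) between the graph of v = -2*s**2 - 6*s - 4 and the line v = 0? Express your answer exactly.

The curve meets the s-axis where -2*s**2 - 6*s - 4 = 0, i.e. -2*(s + 1)*(s + 2) = 0, at s = -2, -1.
On [-2, -1] the curve lies above the axis; ∫[-2,-1] (-2*s**2 - 6*s - 4) ds = 1/3, giving area 1/3.

1/3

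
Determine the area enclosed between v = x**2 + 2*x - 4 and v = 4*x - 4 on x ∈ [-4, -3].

On [-4, -3], (x**2 + 2*x - 4) - (4*x - 4) = x**2 - 2*x is ≥ 0 throughout, so the area is a single integral of |x**2 - 2*x|.
∫[-4,-3] (x**2 - 2*x) dx = 58/3.

58/3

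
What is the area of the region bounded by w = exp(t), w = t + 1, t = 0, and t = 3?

-17/2 + exp(3)

On [0, 3], (exp(t)) - (t + 1) = -t + exp(t) - 1 is ≥ 0 throughout, so the area is a single integral of |-t + exp(t) - 1|.
∫[0,3] (-t + exp(t) - 1) dt = -17/2 + exp(3).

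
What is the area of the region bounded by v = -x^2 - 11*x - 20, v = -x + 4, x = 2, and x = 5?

216

On [2, 5], (-x^2 - 11*x - 20) - (-x + 4) = -x^2 - 10*x - 24 is ≤ 0 throughout, so the area is a single integral of |-x^2 - 10*x - 24|.
∫[2,5] (-x^2 - 10*x - 24) dx = -216; the area of that piece is 216.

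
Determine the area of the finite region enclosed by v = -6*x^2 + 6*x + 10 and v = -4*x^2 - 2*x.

72

Set the curves equal: -6*x^2 + 6*x + 10 = -4*x^2 - 2*x, so -2*x^2 + 8*x + 10 = 0, which factors as -2*(x - 5)*(x + 1) = 0. The curves meet at x = -1, 5.
On [-1, 5], v = -6*x^2 + 6*x + 10 is on top; that piece has area ∫[-1,5] (-2*x^2 + 8*x + 10) dx = 72.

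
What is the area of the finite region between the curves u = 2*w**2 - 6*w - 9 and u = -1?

Both boundary curves give u as a function of w, so integrate with respect to w. Setting them equal: 2*w**2 - 6*w - 8 = 0, i.e. 2*(w - 4)*(w + 1) = 0, so they meet at w = -1, 4.
For w in [-1, 4], u = 2*w**2 - 6*w - 9 is on the left; area = ∫[-1,4] (-(2*w**2 - 6*w - 8)) dw = 125/3.

125/3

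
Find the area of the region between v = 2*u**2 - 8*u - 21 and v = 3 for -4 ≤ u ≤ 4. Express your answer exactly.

The difference (2*u**2 - 8*u - 21) - (3) = 2*u**2 - 8*u - 24 changes sign at u = -2 inside [-4, 4], so split the integral there.
∫[-4,-2] (2*u**2 - 8*u - 24) du = 112/3.
∫[-2,4] (2*u**2 - 8*u - 24) du = -144; the area of that piece is 144.
Total area = 112/3 + 144 = 544/3.

544/3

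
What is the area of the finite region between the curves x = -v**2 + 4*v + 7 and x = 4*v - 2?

Both boundary curves give x as a function of v, so integrate with respect to v. Setting them equal: -v**2 + 9 = 0, i.e. -(v - 3)*(v + 3) = 0, so they meet at v = -3, 3.
For v in [-3, 3], x = -v**2 + 4*v + 7 is on the right; area = ∫[-3,3] (-v**2 + 9) dv = 36.

36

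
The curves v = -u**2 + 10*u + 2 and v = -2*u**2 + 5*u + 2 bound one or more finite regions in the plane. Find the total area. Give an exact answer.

125/6

Set the curves equal: -u**2 + 10*u + 2 = -2*u**2 + 5*u + 2, so u**2 + 5*u = 0, which factors as u*(u + 5) = 0. The curves meet at u = -5, 0.
On [-5, 0], v = -2*u**2 + 5*u + 2 is on top; that piece has area ∫[-5,0] (-(u**2 + 5*u)) du = 125/6.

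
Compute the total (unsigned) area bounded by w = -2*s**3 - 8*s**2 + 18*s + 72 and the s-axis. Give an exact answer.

1741/6

The curve meets the s-axis where -2*s**3 - 8*s**2 + 18*s + 72 = 0, i.e. -2*(s - 3)*(s + 3)*(s + 4) = 0, at s = -4, -3, 3.
On [-4, -3] the curve lies below the axis; ∫[-4,-3] (-2*s**3 - 8*s**2 + 18*s + 72) ds = -13/6, giving area 13/6.
On [-3, 3] the curve lies above the axis; ∫[-3,3] (-2*s**3 - 8*s**2 + 18*s + 72) ds = 288, giving area 288.
Total area = 13/6 + 288 = 1741/6.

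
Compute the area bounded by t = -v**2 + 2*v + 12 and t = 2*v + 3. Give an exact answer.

Both boundary curves give t as a function of v, so integrate with respect to v. Setting them equal: -v**2 + 9 = 0, i.e. -(v - 3)*(v + 3) = 0, so they meet at v = -3, 3.
For v in [-3, 3], t = -v**2 + 2*v + 12 is on the right; area = ∫[-3,3] (-v**2 + 9) dv = 36.

36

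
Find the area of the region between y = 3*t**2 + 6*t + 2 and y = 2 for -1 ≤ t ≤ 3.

56

The difference (3*t**2 + 6*t + 2) - (2) = 3*t**2 + 6*t changes sign at t = 0 inside [-1, 3], so split the integral there.
∫[-1,0] (3*t**2 + 6*t) dt = -2; the area of that piece is 2.
∫[0,3] (3*t**2 + 6*t) dt = 54.
Total area = 2 + 54 = 56.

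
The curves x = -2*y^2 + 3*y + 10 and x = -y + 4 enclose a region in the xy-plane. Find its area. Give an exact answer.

64/3

Both boundary curves give x as a function of y, so integrate with respect to y. Setting them equal: -2*y^2 + 4*y + 6 = 0, i.e. -2*(y - 3)*(y + 1) = 0, so they meet at y = -1, 3.
For y in [-1, 3], x = -2*y^2 + 3*y + 10 is on the right; area = ∫[-1,3] (-2*y^2 + 4*y + 6) dy = 64/3.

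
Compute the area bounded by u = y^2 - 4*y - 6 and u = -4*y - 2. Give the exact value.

Both boundary curves give u as a function of y, so integrate with respect to y. Setting them equal: y^2 - 4 = 0, i.e. (y - 2)*(y + 2) = 0, so they meet at y = -2, 2.
For y in [-2, 2], u = y^2 - 4*y - 6 is on the left; area = ∫[-2,2] (-(y^2 - 4)) dy = 32/3.

32/3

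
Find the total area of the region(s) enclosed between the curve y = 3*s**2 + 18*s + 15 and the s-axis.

32

The curve meets the s-axis where 3*s**2 + 18*s + 15 = 0, i.e. 3*(s + 1)*(s + 5) = 0, at s = -5, -1.
On [-5, -1] the curve lies below the axis; ∫[-5,-1] (3*s**2 + 18*s + 15) ds = -32, giving area 32.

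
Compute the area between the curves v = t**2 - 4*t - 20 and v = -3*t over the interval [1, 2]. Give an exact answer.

On [1, 2], (t**2 - 4*t - 20) - (-3*t) = t**2 - t - 20 is ≤ 0 throughout, so the area is a single integral of |t**2 - t - 20|.
∫[1,2] (t**2 - t - 20) dt = -115/6; the area of that piece is 115/6.

115/6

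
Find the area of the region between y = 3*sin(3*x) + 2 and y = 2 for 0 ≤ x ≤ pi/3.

On [0, pi/3], (3*sin(3*x) + 2) - (2) = 3*sin(3*x) is ≥ 0 throughout, so the area is a single integral of |3*sin(3*x)|.
∫[0,pi/3] (3*sin(3*x)) dx = 2.

2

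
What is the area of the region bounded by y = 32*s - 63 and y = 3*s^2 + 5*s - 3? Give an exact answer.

1/2

Set the curves equal: 32*s - 63 = 3*s^2 + 5*s - 3, so -3*s^2 + 27*s - 60 = 0, which factors as -3*(s - 5)*(s - 4) = 0. The curves meet at s = 4, 5.
On [4, 5], y = 32*s - 63 is on top; that piece has area ∫[4,5] (-3*s^2 + 27*s - 60) ds = 1/2.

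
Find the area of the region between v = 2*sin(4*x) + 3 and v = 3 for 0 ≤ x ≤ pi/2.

2

The difference (2*sin(4*x) + 3) - (3) = 2*sin(4*x) changes sign at x = pi/4 inside [0, pi/2], so split the integral there.
∫[0,pi/4] (2*sin(4*x)) dx = 1.
∫[pi/4,pi/2] (2*sin(4*x)) dx = -1; the area of that piece is 1.
Total area = 1 + 1 = 2.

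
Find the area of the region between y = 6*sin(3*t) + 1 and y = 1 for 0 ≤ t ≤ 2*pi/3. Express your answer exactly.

The difference (6*sin(3*t) + 1) - (1) = 6*sin(3*t) changes sign at t = pi/3 inside [0, 2*pi/3], so split the integral there.
∫[0,pi/3] (6*sin(3*t)) dt = 4.
∫[pi/3,2*pi/3] (6*sin(3*t)) dt = -4; the area of that piece is 4.
Total area = 4 + 4 = 8.

8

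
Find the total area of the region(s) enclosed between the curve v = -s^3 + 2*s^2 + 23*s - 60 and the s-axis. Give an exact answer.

The curve meets the s-axis where -s^3 + 2*s^2 + 23*s - 60 = 0, i.e. -(s - 4)*(s - 3)*(s + 5) = 0, at s = -5, 3, 4.
On [-5, 3] the curve lies below the axis; ∫[-5,3] (-s^3 + 2*s^2 + 23*s - 60) ds = -1280/3, giving area 1280/3.
On [3, 4] the curve lies above the axis; ∫[3,4] (-s^3 + 2*s^2 + 23*s - 60) ds = 17/12, giving area 17/12.
Total area = 1280/3 + 17/12 = 5137/12.

5137/12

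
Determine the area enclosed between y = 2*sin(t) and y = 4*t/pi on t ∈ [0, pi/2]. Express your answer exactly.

On [0, pi/2], (2*sin(t)) - (4*t/pi) = -4*t/pi + 2*sin(t) is ≥ 0 throughout, so the area is a single integral of |-4*t/pi + 2*sin(t)|.
∫[0,pi/2] (-4*t/pi + 2*sin(t)) dt = 2 - pi/2.

2 - pi/2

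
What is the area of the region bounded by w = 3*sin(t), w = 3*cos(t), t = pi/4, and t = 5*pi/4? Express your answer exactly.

On [pi/4, 5*pi/4], (3*sin(t)) - (3*cos(t)) = 3*sin(t) - 3*cos(t) is ≥ 0 throughout, so the area is a single integral of |3*sin(t) - 3*cos(t)|.
∫[pi/4,5*pi/4] (3*sin(t) - 3*cos(t)) dt = 6*sqrt(2).

6*sqrt(2)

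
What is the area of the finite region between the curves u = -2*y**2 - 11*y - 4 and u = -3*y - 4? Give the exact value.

64/3

Both boundary curves give u as a function of y, so integrate with respect to y. Setting them equal: -2*y**2 - 8*y = 0, i.e. -2*y*(y + 4) = 0, so they meet at y = -4, 0.
For y in [-4, 0], u = -2*y**2 - 11*y - 4 is on the right; area = ∫[-4,0] (-2*y**2 - 8*y) dy = 64/3.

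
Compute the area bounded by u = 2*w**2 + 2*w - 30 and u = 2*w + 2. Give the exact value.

512/3

Both boundary curves give u as a function of w, so integrate with respect to w. Setting them equal: 2*w**2 - 32 = 0, i.e. 2*(w - 4)*(w + 4) = 0, so they meet at w = -4, 4.
For w in [-4, 4], u = 2*w**2 + 2*w - 30 is on the left; area = ∫[-4,4] (-(2*w**2 - 32)) dw = 512/3.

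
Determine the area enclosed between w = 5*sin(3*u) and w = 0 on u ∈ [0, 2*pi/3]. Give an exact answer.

The difference (5*sin(3*u)) - (0) = 5*sin(3*u) changes sign at u = pi/3 inside [0, 2*pi/3], so split the integral there.
∫[0,pi/3] (5*sin(3*u)) du = 10/3.
∫[pi/3,2*pi/3] (5*sin(3*u)) du = -10/3; the area of that piece is 10/3.
Total area = 10/3 + 10/3 = 20/3.

20/3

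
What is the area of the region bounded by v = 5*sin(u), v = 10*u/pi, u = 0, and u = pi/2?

On [0, pi/2], (5*sin(u)) - (10*u/pi) = -10*u/pi + 5*sin(u) is ≥ 0 throughout, so the area is a single integral of |-10*u/pi + 5*sin(u)|.
∫[0,pi/2] (-10*u/pi + 5*sin(u)) du = 5 - 5*pi/4.

5 - 5*pi/4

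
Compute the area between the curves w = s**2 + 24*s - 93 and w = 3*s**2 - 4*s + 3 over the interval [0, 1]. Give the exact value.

248/3

On [0, 1], (s**2 + 24*s - 93) - (3*s**2 - 4*s + 3) = -2*s**2 + 28*s - 96 is ≤ 0 throughout, so the area is a single integral of |-2*s**2 + 28*s - 96|.
∫[0,1] (-2*s**2 + 28*s - 96) ds = -248/3; the area of that piece is 248/3.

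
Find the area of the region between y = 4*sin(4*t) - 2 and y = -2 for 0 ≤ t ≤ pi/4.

2

On [0, pi/4], (4*sin(4*t) - 2) - (-2) = 4*sin(4*t) is ≥ 0 throughout, so the area is a single integral of |4*sin(4*t)|.
∫[0,pi/4] (4*sin(4*t)) dt = 2.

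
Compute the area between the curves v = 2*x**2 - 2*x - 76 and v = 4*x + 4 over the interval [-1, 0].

On [-1, 0], (2*x**2 - 2*x - 76) - (4*x + 4) = 2*x**2 - 6*x - 80 is ≤ 0 throughout, so the area is a single integral of |2*x**2 - 6*x - 80|.
∫[-1,0] (2*x**2 - 6*x - 80) dx = -229/3; the area of that piece is 229/3.

229/3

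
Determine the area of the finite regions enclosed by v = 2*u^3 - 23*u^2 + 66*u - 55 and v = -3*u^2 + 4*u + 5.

Set the curves equal: 2*u^3 - 23*u^2 + 66*u - 55 = -3*u^2 + 4*u + 5, so 2*u^3 - 20*u^2 + 62*u - 60 = 0, which factors as 2*(u - 5)*(u - 3)*(u - 2) = 0. The curves meet at u = 2, 3, 5.
On [2, 3], v = 2*u^3 - 23*u^2 + 66*u - 55 is on top; that piece has area ∫[2,3] (2*u^3 - 20*u^2 + 62*u - 60) du = 5/6.
On [3, 5], v = -3*u^2 + 4*u + 5 is on top; that piece has area ∫[3,5] (-(2*u^3 - 20*u^2 + 62*u - 60)) du = 16/3.
Total enclosed area = 5/6 + 16/3 = 37/6.

37/6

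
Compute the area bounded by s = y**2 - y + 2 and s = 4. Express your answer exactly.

Both boundary curves give s as a function of y, so integrate with respect to y. Setting them equal: y**2 - y - 2 = 0, i.e. (y - 2)*(y + 1) = 0, so they meet at y = -1, 2.
For y in [-1, 2], s = y**2 - y + 2 is on the left; area = ∫[-1,2] (-(y**2 - y - 2)) dy = 9/2.

9/2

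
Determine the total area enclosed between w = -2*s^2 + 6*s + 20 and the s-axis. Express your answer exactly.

343/3

The curve meets the s-axis where -2*s^2 + 6*s + 20 = 0, i.e. -2*(s - 5)*(s + 2) = 0, at s = -2, 5.
On [-2, 5] the curve lies above the axis; ∫[-2,5] (-2*s^2 + 6*s + 20) ds = 343/3, giving area 343/3.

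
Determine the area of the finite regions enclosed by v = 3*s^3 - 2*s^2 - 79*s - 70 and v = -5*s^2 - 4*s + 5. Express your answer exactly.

1012

Set the curves equal: 3*s^3 - 2*s^2 - 79*s - 70 = -5*s^2 - 4*s + 5, so 3*s^3 + 3*s^2 - 75*s - 75 = 0, which factors as 3*(s - 5)*(s + 1)*(s + 5) = 0. The curves meet at s = -5, -1, 5.
On [-5, -1], v = 3*s^3 - 2*s^2 - 79*s - 70 is on top; that piece has area ∫[-5,-1] (3*s^3 + 3*s^2 - 75*s - 75) ds = 256.
On [-1, 5], v = -5*s^2 - 4*s + 5 is on top; that piece has area ∫[-1,5] (-(3*s^3 + 3*s^2 - 75*s - 75)) ds = 756.
Total enclosed area = 256 + 756 = 1012.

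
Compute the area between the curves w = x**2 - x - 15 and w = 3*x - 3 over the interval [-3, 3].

The difference (x**2 - x - 15) - (3*x - 3) = x**2 - 4*x - 12 changes sign at x = -2 inside [-3, 3], so split the integral there.
∫[-3,-2] (x**2 - 4*x - 12) dx = 13/3.
∫[-2,3] (x**2 - 4*x - 12) dx = -175/3; the area of that piece is 175/3.
Total area = 13/3 + 175/3 = 188/3.

188/3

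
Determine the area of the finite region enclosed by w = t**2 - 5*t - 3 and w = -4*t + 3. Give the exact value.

125/6

Set the curves equal: t**2 - 5*t - 3 = -4*t + 3, so t**2 - t - 6 = 0, which factors as (t - 3)*(t + 2) = 0. The curves meet at t = -2, 3.
On [-2, 3], w = -4*t + 3 is on top; that piece has area ∫[-2,3] (-(t**2 - t - 6)) dt = 125/6.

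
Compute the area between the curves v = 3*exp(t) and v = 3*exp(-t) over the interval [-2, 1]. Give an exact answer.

The difference (3*exp(t)) - (3*exp(-t)) = 3*exp(t) - 3*exp(-t) changes sign at t = 0 inside [-2, 1], so split the integral there.
∫[-2,0] (3*exp(t) - 3*exp(-t)) dt = -3*exp(2) - 3*exp(-2) + 6; the area of that piece is -6 + 3*exp(-2) + 3*exp(2).
∫[0,1] (3*exp(t) - 3*exp(-t)) dt = -6 + 3*exp(-1) + 3*exp(1).
Total area = (-6 + 3*exp(-2) + 3*exp(2)) + (-6 + 3*exp(-1) + 3*exp(1)) = -12 + 3*exp(-2) + 3*exp(-1) + 3*exp(1) + 3*exp(2).

-12 + 3*exp(-2) + 3*exp(-1) + 3*exp(1) + 3*exp(2)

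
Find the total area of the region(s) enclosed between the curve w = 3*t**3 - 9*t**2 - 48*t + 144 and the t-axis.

1551/2

The curve meets the t-axis where 3*t**3 - 9*t**2 - 48*t + 144 = 0, i.e. 3*(t - 4)*(t - 3)*(t + 4) = 0, at t = -4, 3, 4.
On [-4, 3] the curve lies above the axis; ∫[-4,3] (3*t**3 - 9*t**2 - 48*t + 144) dt = 3087/4, giving area 3087/4.
On [3, 4] the curve lies below the axis; ∫[3,4] (3*t**3 - 9*t**2 - 48*t + 144) dt = -15/4, giving area 15/4.
Total area = 3087/4 + 15/4 = 1551/2.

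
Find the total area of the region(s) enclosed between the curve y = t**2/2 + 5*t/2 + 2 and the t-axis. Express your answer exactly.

9/4

The curve meets the t-axis where t**2/2 + 5*t/2 + 2 = 0, i.e. (t + 1)*(t + 4)/2 = 0, at t = -4, -1.
On [-4, -1] the curve lies below the axis; ∫[-4,-1] (t**2/2 + 5*t/2 + 2) dt = -9/4, giving area 9/4.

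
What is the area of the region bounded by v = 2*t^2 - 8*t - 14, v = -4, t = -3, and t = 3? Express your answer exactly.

248/3

The difference (2*t^2 - 8*t - 14) - (-4) = 2*t^2 - 8*t - 10 changes sign at t = -1 inside [-3, 3], so split the integral there.
∫[-3,-1] (2*t^2 - 8*t - 10) dt = 88/3.
∫[-1,3] (2*t^2 - 8*t - 10) dt = -160/3; the area of that piece is 160/3.
Total area = 88/3 + 160/3 = 248/3.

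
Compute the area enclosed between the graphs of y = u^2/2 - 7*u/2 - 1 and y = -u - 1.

Set the curves equal: u^2/2 - 7*u/2 - 1 = -u - 1, so u^2/2 - 5*u/2 = 0, which factors as u*(u - 5)/2 = 0. The curves meet at u = 0, 5.
On [0, 5], y = -u - 1 is on top; that piece has area ∫[0,5] (-(u^2/2 - 5*u/2)) du = 125/12.

125/12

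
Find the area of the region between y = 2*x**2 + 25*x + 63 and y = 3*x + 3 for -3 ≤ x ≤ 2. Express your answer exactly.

On [-3, 2], (2*x**2 + 25*x + 63) - (3*x + 3) = 2*x**2 + 22*x + 60 is ≥ 0 throughout, so the area is a single integral of |2*x**2 + 22*x + 60|.
∫[-3,2] (2*x**2 + 22*x + 60) dx = 805/3.

805/3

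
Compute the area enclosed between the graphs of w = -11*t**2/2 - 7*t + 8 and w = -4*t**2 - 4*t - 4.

54

Set the curves equal: -11*t**2/2 - 7*t + 8 = -4*t**2 - 4*t - 4, so -3*t**2/2 - 3*t + 12 = 0, which factors as -3*(t - 2)*(t + 4)/2 = 0. The curves meet at t = -4, 2.
On [-4, 2], w = -11*t**2/2 - 7*t + 8 is on top; that piece has area ∫[-4,2] (-3*t**2/2 - 3*t + 12) dt = 54.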